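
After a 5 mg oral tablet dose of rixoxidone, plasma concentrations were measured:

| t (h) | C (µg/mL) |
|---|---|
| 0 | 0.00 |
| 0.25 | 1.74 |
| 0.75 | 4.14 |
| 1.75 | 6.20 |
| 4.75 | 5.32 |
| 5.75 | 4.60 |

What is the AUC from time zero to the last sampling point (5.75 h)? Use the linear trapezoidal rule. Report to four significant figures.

AUC = 29.10 µg/mL·h

Trapezoidal AUC_0→5.75:
  [0→0.25]: (0.00+1.74)/2 × 0.25 = 0.2175
  [0.25→0.75]: (1.74+4.14)/2 × 0.5 = 1.47
  [0.75→1.75]: (4.14+6.20)/2 × 1 = 5.17
  [1.75→4.75]: (6.20+5.32)/2 × 3 = 17.28
  [4.75→5.75]: (5.32+4.60)/2 × 1 = 4.96
  Sum = 29.0975 µg/mL·h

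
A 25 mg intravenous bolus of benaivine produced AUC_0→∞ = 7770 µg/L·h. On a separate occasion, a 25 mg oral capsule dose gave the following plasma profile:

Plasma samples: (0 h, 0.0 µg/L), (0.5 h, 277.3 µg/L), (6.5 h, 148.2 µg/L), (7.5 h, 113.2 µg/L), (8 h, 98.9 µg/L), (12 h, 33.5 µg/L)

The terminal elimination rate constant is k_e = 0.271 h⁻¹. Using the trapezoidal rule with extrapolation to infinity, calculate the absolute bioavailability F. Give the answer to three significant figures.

F = 0.247

Trapezoidal AUC_0→12 (oral capsule):
  [0→0.5]: (0.0+277.3)/2 × 0.5 = 69.325
  [0.5→6.5]: (277.3+148.2)/2 × 6 = 1276.5
  [6.5→7.5]: (148.2+113.2)/2 × 1 = 130.7
  [7.5→8]: (113.2+98.9)/2 × 0.5 = 53.025
  [8→12]: (98.9+33.5)/2 × 4 = 264.8
  Sum = 1794.35 µg/L·h
Tail: C_last/k_e = 33.5/0.271 = 123.616
AUC_0→∞ (oral capsule) = 1794.35 + 123.616 = 1917.966 µg/L·h
F = (AUC_ev/D_ev)/(AUC_iv/D_iv) = (1917.966/25)/(7770/25) = 76.71864/310.8 = 0.2468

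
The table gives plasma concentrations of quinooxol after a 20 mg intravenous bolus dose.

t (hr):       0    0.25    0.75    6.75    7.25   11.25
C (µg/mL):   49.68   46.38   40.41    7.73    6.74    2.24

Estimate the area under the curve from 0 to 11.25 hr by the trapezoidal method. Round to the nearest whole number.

Trapezoidal AUC_0→11.25:
  [0→0.25]: (49.68+46.38)/2 × 0.25 = 12.0075
  [0.25→0.75]: (46.38+40.41)/2 × 0.5 = 21.6975
  [0.75→6.75]: (40.41+7.73)/2 × 6 = 144.42
  [6.75→7.25]: (7.73+6.74)/2 × 0.5 = 3.6175
  [7.25→11.25]: (6.74+2.24)/2 × 4 = 17.96
  Sum = 199.7025 µg/mL·hr

AUC = 200 µg/mL·hr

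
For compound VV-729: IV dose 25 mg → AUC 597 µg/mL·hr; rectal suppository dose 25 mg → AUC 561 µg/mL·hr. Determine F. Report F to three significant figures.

F = 0.940

F = (AUC_ev / D_ev) / (AUC_iv / D_iv)
  = (561/25) / (597/25)
  = 22.44 / 23.88 = 0.9397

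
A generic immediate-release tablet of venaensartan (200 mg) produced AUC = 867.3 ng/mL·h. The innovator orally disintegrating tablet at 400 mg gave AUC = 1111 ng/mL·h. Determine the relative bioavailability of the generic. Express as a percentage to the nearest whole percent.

F_rel = (AUC_test/D_test) / (AUC_ref/D_ref)
      = (867.3/200) / (1111/400)
      = 4.3365 / 2.7775 = 1.5613 = 156.13%

F_rel = 156%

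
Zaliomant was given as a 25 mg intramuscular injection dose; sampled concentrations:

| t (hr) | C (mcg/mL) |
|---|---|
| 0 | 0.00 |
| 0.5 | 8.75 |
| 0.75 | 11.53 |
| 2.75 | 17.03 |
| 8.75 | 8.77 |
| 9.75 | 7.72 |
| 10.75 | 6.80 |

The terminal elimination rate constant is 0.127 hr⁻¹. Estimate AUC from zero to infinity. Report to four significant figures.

AUC = 179.7 mcg/mL·hr

Trapezoidal AUC_0→10.75:
  [0→0.5]: (0.00+8.75)/2 × 0.5 = 2.1875
  [0.5→0.75]: (8.75+11.53)/2 × 0.25 = 2.535
  [0.75→2.75]: (11.53+17.03)/2 × 2 = 28.56
  [2.75→8.75]: (17.03+8.77)/2 × 6 = 77.4
  [8.75→9.75]: (8.77+7.72)/2 × 1 = 8.245
  [9.75→10.75]: (7.72+6.80)/2 × 1 = 7.26
  Sum = 126.1875 mcg/mL·hr
Extrapolated tail: C_last / k_e = 6.80 / 0.127 = 53.543
AUC_0→∞ = 126.1875 + 53.543 = 179.7305 mcg/mL·hr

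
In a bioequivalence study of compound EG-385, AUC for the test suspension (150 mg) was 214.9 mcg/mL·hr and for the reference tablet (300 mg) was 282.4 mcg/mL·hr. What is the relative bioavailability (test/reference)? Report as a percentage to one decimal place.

F_rel = (AUC_test/D_test) / (AUC_ref/D_ref)
      = (214.9/150) / (282.4/300)
      = 1.43267 / 0.941333 = 1.5220 = 152.20%

F_rel = 152.2%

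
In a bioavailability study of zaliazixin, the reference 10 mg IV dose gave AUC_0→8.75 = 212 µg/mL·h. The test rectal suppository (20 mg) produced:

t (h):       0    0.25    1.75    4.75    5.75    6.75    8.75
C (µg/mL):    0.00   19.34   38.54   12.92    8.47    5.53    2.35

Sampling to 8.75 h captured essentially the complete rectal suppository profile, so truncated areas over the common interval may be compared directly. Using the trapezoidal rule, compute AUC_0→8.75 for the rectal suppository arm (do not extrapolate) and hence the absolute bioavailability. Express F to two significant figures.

F = 0.35

Trapezoidal AUC_0→8.75 (rectal suppository):
  [0→0.25]: (0.00+19.34)/2 × 0.25 = 2.4175
  [0.25→1.75]: (19.34+38.54)/2 × 1.5 = 43.41
  [1.75→4.75]: (38.54+12.92)/2 × 3 = 77.19
  [4.75→5.75]: (12.92+8.47)/2 × 1 = 10.695
  [5.75→6.75]: (8.47+5.53)/2 × 1 = 7.0
  [6.75→8.75]: (5.53+2.35)/2 × 2 = 7.88
  Sum = 148.5925 µg/mL·h
F = (AUC_ev/D_ev)/(AUC_iv/D_iv) = (148.5925/20)/(212/10) = 7.429625/21.2 = 0.3505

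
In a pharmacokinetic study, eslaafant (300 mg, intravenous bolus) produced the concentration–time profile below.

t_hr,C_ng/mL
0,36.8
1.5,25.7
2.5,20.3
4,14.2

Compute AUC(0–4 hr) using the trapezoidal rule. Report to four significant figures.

AUC = 95.75 ng/mL·hr

Trapezoidal AUC_0→4:
  [0→1.5]: (36.8+25.7)/2 × 1.5 = 46.875
  [1.5→2.5]: (25.7+20.3)/2 × 1 = 23.0
  [2.5→4]: (20.3+14.2)/2 × 1.5 = 25.875
  Sum = 95.75 ng/mL·hr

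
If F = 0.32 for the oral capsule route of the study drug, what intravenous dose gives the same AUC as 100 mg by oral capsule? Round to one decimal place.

D_iv = 32.0 mg

Systemic exposure from an extravascular dose = F × D_ev, so the equivalent IV dose is F × D_ev.
D_iv = F × D_ev = 0.32 × 100 = 32 mg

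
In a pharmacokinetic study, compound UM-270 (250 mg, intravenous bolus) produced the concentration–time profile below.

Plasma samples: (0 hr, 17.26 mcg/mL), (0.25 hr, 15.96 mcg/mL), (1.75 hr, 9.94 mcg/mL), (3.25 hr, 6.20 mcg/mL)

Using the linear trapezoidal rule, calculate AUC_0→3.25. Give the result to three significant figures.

AUC = 35.7 mcg/mL·hr

Trapezoidal AUC_0→3.25:
  [0→0.25]: (17.26+15.96)/2 × 0.25 = 4.1525
  [0.25→1.75]: (15.96+9.94)/2 × 1.5 = 19.425
  [1.75→3.25]: (9.94+6.20)/2 × 1.5 = 12.105
  Sum = 35.6825 mcg/mL·hr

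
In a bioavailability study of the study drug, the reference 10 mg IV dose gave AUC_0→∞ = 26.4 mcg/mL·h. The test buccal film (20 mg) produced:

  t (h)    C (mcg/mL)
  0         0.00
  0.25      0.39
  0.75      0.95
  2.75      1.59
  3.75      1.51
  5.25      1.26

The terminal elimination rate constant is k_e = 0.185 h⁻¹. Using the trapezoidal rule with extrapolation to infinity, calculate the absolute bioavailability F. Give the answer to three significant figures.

F = 0.253

Trapezoidal AUC_0→5.25 (buccal film):
  [0→0.25]: (0.00+0.39)/2 × 0.25 = 0.04875
  [0.25→0.75]: (0.39+0.95)/2 × 0.5 = 0.335
  [0.75→2.75]: (0.95+1.59)/2 × 2 = 2.54
  [2.75→3.75]: (1.59+1.51)/2 × 1 = 1.55
  [3.75→5.25]: (1.51+1.26)/2 × 1.5 = 2.0775
  Sum = 6.55125 mcg/mL·h
Tail: C_last/k_e = 1.26/0.185 = 6.811
AUC_0→∞ (buccal film) = 6.55125 + 6.811 = 13.36225 mcg/mL·h
F = (AUC_ev/D_ev)/(AUC_iv/D_iv) = (13.36225/20)/(26.4/10) = 0.6681125/2.64 = 0.2531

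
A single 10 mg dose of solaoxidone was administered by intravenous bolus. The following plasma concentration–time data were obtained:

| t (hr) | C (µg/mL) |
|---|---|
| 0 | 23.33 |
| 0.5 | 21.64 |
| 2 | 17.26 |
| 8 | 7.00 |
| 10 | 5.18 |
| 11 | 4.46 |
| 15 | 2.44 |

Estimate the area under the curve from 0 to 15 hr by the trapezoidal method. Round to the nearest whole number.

AUC = 144 µg/mL·hr

Trapezoidal AUC_0→15:
  [0→0.5]: (23.33+21.64)/2 × 0.5 = 11.2425
  [0.5→2]: (21.64+17.26)/2 × 1.5 = 29.175
  [2→8]: (17.26+7.00)/2 × 6 = 72.78
  [8→10]: (7.00+5.18)/2 × 2 = 12.18
  [10→11]: (5.18+4.46)/2 × 1 = 4.82
  [11→15]: (4.46+2.44)/2 × 4 = 13.8
  Sum = 143.9975 µg/mL·hr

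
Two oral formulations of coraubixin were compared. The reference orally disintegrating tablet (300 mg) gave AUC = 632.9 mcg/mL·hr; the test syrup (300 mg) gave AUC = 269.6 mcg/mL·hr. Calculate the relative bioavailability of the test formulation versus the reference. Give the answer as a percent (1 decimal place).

F_rel = 42.6%

F_rel = (AUC_test/D_test) / (AUC_ref/D_ref)
      = (269.6/300) / (632.9/300)
      = 0.898667 / 2.10967 = 0.4260 = 42.60%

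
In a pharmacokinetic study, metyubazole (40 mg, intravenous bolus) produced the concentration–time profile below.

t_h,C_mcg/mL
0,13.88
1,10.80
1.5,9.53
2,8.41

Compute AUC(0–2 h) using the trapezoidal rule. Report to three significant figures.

Trapezoidal AUC_0→2:
  [0→1]: (13.88+10.80)/2 × 1 = 12.34
  [1→1.5]: (10.80+9.53)/2 × 0.5 = 5.0825
  [1.5→2]: (9.53+8.41)/2 × 0.5 = 4.485
  Sum = 21.9075 mcg/mL·h

AUC = 21.9 mcg/mL·h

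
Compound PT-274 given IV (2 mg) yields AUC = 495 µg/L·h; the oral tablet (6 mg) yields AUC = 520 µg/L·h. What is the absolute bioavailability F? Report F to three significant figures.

F = 0.350

F = (AUC_ev / D_ev) / (AUC_iv / D_iv)
  = (520/6) / (495/2)
  = 86.6667 / 247.5 = 0.3502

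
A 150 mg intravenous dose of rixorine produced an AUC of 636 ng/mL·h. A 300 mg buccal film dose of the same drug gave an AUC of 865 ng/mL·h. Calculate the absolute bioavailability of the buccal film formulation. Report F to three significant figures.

F = 0.680

F = (AUC_ev / D_ev) / (AUC_iv / D_iv)
  = (865/300) / (636/150)
  = 2.88333 / 4.24 = 0.6800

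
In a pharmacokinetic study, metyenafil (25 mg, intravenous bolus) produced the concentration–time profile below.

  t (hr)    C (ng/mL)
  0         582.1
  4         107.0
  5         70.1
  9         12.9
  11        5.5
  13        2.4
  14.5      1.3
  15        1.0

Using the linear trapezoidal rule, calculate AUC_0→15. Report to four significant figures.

AUC = 1662 ng/mL·hr

Trapezoidal AUC_0→15:
  [0→4]: (582.1+107.0)/2 × 4 = 1378.2
  [4→5]: (107.0+70.1)/2 × 1 = 88.55
  [5→9]: (70.1+12.9)/2 × 4 = 166.0
  [9→11]: (12.9+5.5)/2 × 2 = 18.4
  [11→13]: (5.5+2.4)/2 × 2 = 7.9
  [13→14.5]: (2.4+1.3)/2 × 1.5 = 2.775
  [14.5→15]: (1.3+1.0)/2 × 0.5 = 0.575
  Sum = 1662.4 ng/mL·hr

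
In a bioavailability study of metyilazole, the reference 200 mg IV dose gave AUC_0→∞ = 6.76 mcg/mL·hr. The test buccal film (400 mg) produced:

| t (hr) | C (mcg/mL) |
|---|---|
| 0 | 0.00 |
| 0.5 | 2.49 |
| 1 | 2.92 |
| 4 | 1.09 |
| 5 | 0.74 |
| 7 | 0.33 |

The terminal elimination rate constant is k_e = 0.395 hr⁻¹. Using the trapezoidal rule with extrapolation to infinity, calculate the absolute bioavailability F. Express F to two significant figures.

Trapezoidal AUC_0→7 (buccal film):
  [0→0.5]: (0.00+2.49)/2 × 0.5 = 0.6225
  [0.5→1]: (2.49+2.92)/2 × 0.5 = 1.3525
  [1→4]: (2.92+1.09)/2 × 3 = 6.015
  [4→5]: (1.09+0.74)/2 × 1 = 0.915
  [5→7]: (0.74+0.33)/2 × 2 = 1.07
  Sum = 9.975 mcg/mL·hr
Tail: C_last/k_e = 0.33/0.395 = 0.835
AUC_0→∞ (buccal film) = 9.975 + 0.835 = 10.81 mcg/mL·hr
F = (AUC_ev/D_ev)/(AUC_iv/D_iv) = (10.81/400)/(6.76/200) = 0.027025/0.0338 = 0.7996

F = 0.80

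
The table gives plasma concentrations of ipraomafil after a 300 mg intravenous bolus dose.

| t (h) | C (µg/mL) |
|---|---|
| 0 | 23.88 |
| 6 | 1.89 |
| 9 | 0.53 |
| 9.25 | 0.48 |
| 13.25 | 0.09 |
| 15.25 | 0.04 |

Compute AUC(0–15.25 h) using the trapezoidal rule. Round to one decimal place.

Trapezoidal AUC_0→15.25:
  [0→6]: (23.88+1.89)/2 × 6 = 77.31
  [6→9]: (1.89+0.53)/2 × 3 = 3.63
  [9→9.25]: (0.53+0.48)/2 × 0.25 = 0.12625
  [9.25→13.25]: (0.48+0.09)/2 × 4 = 1.14
  [13.25→15.25]: (0.09+0.04)/2 × 2 = 0.13
  Sum = 82.33625 µg/mL·h

AUC = 82.3 µg/mL·h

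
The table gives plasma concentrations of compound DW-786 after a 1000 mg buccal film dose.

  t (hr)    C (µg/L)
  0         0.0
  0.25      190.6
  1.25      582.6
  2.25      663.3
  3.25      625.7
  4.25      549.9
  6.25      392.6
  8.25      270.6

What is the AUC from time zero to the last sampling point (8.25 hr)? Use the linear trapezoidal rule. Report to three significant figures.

Trapezoidal AUC_0→8.25:
  [0→0.25]: (0.0+190.6)/2 × 0.25 = 23.825
  [0.25→1.25]: (190.6+582.6)/2 × 1 = 386.6
  [1.25→2.25]: (582.6+663.3)/2 × 1 = 622.95
  [2.25→3.25]: (663.3+625.7)/2 × 1 = 644.5
  [3.25→4.25]: (625.7+549.9)/2 × 1 = 587.8
  [4.25→6.25]: (549.9+392.6)/2 × 2 = 942.5
  [6.25→8.25]: (392.6+270.6)/2 × 2 = 663.2
  Sum = 3871.375 µg/L·hr

AUC = 3870 µg/L·hr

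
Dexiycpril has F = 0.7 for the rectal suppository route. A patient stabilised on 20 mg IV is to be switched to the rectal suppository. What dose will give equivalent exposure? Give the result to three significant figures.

D_rectal = 28.6 mg

For equal systemic exposure: F × D_ev = D_iv
D_ev = D_iv / F = 20 / 0.7 = 28.5714 mg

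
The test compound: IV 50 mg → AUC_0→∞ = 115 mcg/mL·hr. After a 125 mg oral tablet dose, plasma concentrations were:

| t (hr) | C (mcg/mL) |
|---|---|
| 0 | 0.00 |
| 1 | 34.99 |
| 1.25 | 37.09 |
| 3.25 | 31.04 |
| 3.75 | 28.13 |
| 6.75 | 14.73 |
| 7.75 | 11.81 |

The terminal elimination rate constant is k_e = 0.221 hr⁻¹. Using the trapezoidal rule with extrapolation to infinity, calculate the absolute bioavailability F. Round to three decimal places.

Trapezoidal AUC_0→7.75 (oral tablet):
  [0→1]: (0.00+34.99)/2 × 1 = 17.495
  [1→1.25]: (34.99+37.09)/2 × 0.25 = 9.01
  [1.25→3.25]: (37.09+31.04)/2 × 2 = 68.13
  [3.25→3.75]: (31.04+28.13)/2 × 0.5 = 14.7925
  [3.75→6.75]: (28.13+14.73)/2 × 3 = 64.29
  [6.75→7.75]: (14.73+11.81)/2 × 1 = 13.27
  Sum = 186.9875 mcg/mL·hr
Tail: C_last/k_e = 11.81/0.221 = 53.439
AUC_0→∞ (oral tablet) = 186.9875 + 53.439 = 240.4265 mcg/mL·hr
F = (AUC_ev/D_ev)/(AUC_iv/D_iv) = (240.4265/125)/(115/50) = 1.923412/2.3 = 0.8363

F = 0.836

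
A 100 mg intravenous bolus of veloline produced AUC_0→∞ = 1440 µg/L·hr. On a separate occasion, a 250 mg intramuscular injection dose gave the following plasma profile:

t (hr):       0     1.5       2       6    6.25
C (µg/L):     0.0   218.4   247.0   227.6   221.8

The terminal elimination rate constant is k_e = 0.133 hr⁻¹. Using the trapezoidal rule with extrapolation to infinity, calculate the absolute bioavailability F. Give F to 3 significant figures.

F = 0.820

Trapezoidal AUC_0→6.25 (intramuscular injection):
  [0→1.5]: (0.0+218.4)/2 × 1.5 = 163.8
  [1.5→2]: (218.4+247.0)/2 × 0.5 = 116.35
  [2→6]: (247.0+227.6)/2 × 4 = 949.2
  [6→6.25]: (227.6+221.8)/2 × 0.25 = 56.175
  Sum = 1285.525 µg/L·hr
Tail: C_last/k_e = 221.8/0.133 = 1667.669
AUC_0→∞ (intramuscular injection) = 1285.525 + 1667.669 = 2953.194 µg/L·hr
F = (AUC_ev/D_ev)/(AUC_iv/D_iv) = (2953.194/250)/(1440/100) = 11.812776/14.4 = 0.8203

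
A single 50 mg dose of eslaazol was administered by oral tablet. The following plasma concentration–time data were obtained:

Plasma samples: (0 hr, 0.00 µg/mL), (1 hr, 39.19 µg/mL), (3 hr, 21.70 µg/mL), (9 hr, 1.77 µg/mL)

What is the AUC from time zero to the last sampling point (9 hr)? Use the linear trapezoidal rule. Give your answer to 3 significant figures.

AUC = 151 µg/mL·hr

Trapezoidal AUC_0→9:
  [0→1]: (0.00+39.19)/2 × 1 = 19.595
  [1→3]: (39.19+21.70)/2 × 2 = 60.89
  [3→9]: (21.70+1.77)/2 × 6 = 70.41
  Sum = 150.895 µg/mL·hr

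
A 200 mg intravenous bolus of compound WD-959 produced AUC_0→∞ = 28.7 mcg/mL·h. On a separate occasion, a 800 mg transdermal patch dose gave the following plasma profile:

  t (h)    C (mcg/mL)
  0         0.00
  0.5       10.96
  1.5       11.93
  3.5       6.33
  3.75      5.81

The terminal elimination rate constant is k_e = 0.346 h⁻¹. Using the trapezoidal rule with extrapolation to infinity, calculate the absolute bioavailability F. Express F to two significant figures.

Trapezoidal AUC_0→3.75 (transdermal patch):
  [0→0.5]: (0.00+10.96)/2 × 0.5 = 2.74
  [0.5→1.5]: (10.96+11.93)/2 × 1 = 11.445
  [1.5→3.5]: (11.93+6.33)/2 × 2 = 18.26
  [3.5→3.75]: (6.33+5.81)/2 × 0.25 = 1.5175
  Sum = 33.9625 mcg/mL·h
Tail: C_last/k_e = 5.81/0.346 = 16.792
AUC_0→∞ (transdermal patch) = 33.9625 + 16.792 = 50.7545 mcg/mL·h
F = (AUC_ev/D_ev)/(AUC_iv/D_iv) = (50.7545/800)/(28.7/200) = 0.063443125/0.1435 = 0.4421

F = 0.44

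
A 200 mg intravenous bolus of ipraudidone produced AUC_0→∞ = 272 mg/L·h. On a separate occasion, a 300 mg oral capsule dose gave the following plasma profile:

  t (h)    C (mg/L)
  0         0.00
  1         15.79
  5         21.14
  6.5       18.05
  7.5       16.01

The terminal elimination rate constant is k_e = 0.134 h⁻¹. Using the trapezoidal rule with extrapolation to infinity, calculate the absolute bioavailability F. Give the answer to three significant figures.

F = 0.607

Trapezoidal AUC_0→7.5 (oral capsule):
  [0→1]: (0.00+15.79)/2 × 1 = 7.895
  [1→5]: (15.79+21.14)/2 × 4 = 73.86
  [5→6.5]: (21.14+18.05)/2 × 1.5 = 29.3925
  [6.5→7.5]: (18.05+16.01)/2 × 1 = 17.03
  Sum = 128.1775 mg/L·h
Tail: C_last/k_e = 16.01/0.134 = 119.478
AUC_0→∞ (oral capsule) = 128.1775 + 119.478 = 247.6555 mg/L·h
F = (AUC_ev/D_ev)/(AUC_iv/D_iv) = (247.6555/300)/(272/200) = 0.825518/1.36 = 0.6070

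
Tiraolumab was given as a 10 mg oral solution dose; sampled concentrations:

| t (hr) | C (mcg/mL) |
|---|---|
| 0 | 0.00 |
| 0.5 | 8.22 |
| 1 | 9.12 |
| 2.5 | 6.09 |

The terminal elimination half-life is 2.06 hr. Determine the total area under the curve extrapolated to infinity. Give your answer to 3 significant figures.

AUC = 35.9 mcg/mL·hr

Trapezoidal AUC_0→2.5:
  [0→0.5]: (0.00+8.22)/2 × 0.5 = 2.055
  [0.5→1]: (8.22+9.12)/2 × 0.5 = 4.335
  [1→2.5]: (9.12+6.09)/2 × 1.5 = 11.4075
  Sum = 17.7975 mcg/mL·hr
k_e = ln2 / t½ = 0.693147 / 2.06 = 0.3365 hr^-1
Extrapolated tail: C_last / k_e = 6.09 / 0.3365 = 18.098
AUC_0→∞ = 17.7975 + 18.098 = 35.8955 mcg/mL·hr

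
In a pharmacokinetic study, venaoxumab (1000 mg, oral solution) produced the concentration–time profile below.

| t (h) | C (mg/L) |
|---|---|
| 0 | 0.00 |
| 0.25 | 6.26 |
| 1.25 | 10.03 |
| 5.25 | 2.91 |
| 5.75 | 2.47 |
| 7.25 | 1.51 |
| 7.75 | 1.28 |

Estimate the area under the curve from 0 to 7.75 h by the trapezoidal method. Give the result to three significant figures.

Trapezoidal AUC_0→7.75:
  [0→0.25]: (0.00+6.26)/2 × 0.25 = 0.7825
  [0.25→1.25]: (6.26+10.03)/2 × 1 = 8.145
  [1.25→5.25]: (10.03+2.91)/2 × 4 = 25.88
  [5.25→5.75]: (2.91+2.47)/2 × 0.5 = 1.345
  [5.75→7.25]: (2.47+1.51)/2 × 1.5 = 2.985
  [7.25→7.75]: (1.51+1.28)/2 × 0.5 = 0.6975
  Sum = 39.835 mg/L·h

AUC = 39.8 mg/L·h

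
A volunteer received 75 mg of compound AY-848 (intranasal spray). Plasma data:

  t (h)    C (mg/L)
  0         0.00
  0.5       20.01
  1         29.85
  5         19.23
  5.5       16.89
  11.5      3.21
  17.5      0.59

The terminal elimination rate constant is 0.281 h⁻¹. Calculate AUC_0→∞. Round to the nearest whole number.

Trapezoidal AUC_0→17.5:
  [0→0.5]: (0.00+20.01)/2 × 0.5 = 5.0025
  [0.5→1]: (20.01+29.85)/2 × 0.5 = 12.465
  [1→5]: (29.85+19.23)/2 × 4 = 98.16
  [5→5.5]: (19.23+16.89)/2 × 0.5 = 9.03
  [5.5→11.5]: (16.89+3.21)/2 × 6 = 60.3
  [11.5→17.5]: (3.21+0.59)/2 × 6 = 11.4
  Sum = 196.3575 mg/L·h
Extrapolated tail: C_last / k_e = 0.59 / 0.281 = 2.100
AUC_0→∞ = 196.3575 + 2.100 = 198.4575 mg/L·h

AUC = 198 mg/L·h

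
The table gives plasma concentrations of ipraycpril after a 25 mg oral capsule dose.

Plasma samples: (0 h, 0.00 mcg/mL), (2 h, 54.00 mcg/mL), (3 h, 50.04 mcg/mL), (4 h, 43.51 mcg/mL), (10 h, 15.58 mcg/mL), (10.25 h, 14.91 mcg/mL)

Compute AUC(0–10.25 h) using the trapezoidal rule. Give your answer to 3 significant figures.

AUC = 334 mcg/mL·h

Trapezoidal AUC_0→10.25:
  [0→2]: (0.00+54.00)/2 × 2 = 54.0
  [2→3]: (54.00+50.04)/2 × 1 = 52.02
  [3→4]: (50.04+43.51)/2 × 1 = 46.775
  [4→10]: (43.51+15.58)/2 × 6 = 177.27
  [10→10.25]: (15.58+14.91)/2 × 0.25 = 3.81125
  Sum = 333.87625 mcg/mL·h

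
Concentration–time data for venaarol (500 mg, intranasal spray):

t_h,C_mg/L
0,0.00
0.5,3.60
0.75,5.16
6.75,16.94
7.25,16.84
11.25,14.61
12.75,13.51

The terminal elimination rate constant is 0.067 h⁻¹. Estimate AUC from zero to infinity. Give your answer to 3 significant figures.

Trapezoidal AUC_0→12.75:
  [0→0.5]: (0.00+3.60)/2 × 0.5 = 0.9
  [0.5→0.75]: (3.60+5.16)/2 × 0.25 = 1.095
  [0.75→6.75]: (5.16+16.94)/2 × 6 = 66.3
  [6.75→7.25]: (16.94+16.84)/2 × 0.5 = 8.445
  [7.25→11.25]: (16.84+14.61)/2 × 4 = 62.9
  [11.25→12.75]: (14.61+13.51)/2 × 1.5 = 21.09
  Sum = 160.73 mg/L·h
Extrapolated tail: C_last / k_e = 13.51 / 0.067 = 201.642
AUC_0→∞ = 160.73 + 201.642 = 362.372 mg/L·h

AUC = 362 mg/L·h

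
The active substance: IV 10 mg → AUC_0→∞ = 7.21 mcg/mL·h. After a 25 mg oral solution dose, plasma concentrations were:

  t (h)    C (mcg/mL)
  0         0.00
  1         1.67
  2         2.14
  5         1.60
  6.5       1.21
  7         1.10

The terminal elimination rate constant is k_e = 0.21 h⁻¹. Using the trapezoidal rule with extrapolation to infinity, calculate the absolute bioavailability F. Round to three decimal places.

Trapezoidal AUC_0→7 (oral solution):
  [0→1]: (0.00+1.67)/2 × 1 = 0.835
  [1→2]: (1.67+2.14)/2 × 1 = 1.905
  [2→5]: (2.14+1.60)/2 × 3 = 5.61
  [5→6.5]: (1.60+1.21)/2 × 1.5 = 2.1075
  [6.5→7]: (1.21+1.10)/2 × 0.5 = 0.5775
  Sum = 11.035 mcg/mL·h
Tail: C_last/k_e = 1.10/0.21 = 5.238
AUC_0→∞ (oral solution) = 11.035 + 5.238 = 16.273 mcg/mL·h
F = (AUC_ev/D_ev)/(AUC_iv/D_iv) = (16.273/25)/(7.21/10) = 0.65092/0.721 = 0.9028

F = 0.903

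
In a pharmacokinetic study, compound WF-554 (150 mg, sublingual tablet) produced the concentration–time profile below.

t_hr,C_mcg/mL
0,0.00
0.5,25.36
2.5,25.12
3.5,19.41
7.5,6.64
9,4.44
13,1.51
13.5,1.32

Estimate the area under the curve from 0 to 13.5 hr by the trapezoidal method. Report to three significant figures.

Trapezoidal AUC_0→13.5:
  [0→0.5]: (0.00+25.36)/2 × 0.5 = 6.34
  [0.5→2.5]: (25.36+25.12)/2 × 2 = 50.48
  [2.5→3.5]: (25.12+19.41)/2 × 1 = 22.265
  [3.5→7.5]: (19.41+6.64)/2 × 4 = 52.1
  [7.5→9]: (6.64+4.44)/2 × 1.5 = 8.31
  [9→13]: (4.44+1.51)/2 × 4 = 11.9
  [13→13.5]: (1.51+1.32)/2 × 0.5 = 0.7075
  Sum = 152.1025 mcg/mL·hr

AUC = 152 mcg/mL·hr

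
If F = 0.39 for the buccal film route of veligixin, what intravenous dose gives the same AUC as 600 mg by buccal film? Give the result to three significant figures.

Systemic exposure from an extravascular dose = F × D_ev, so the equivalent IV dose is F × D_ev.
D_iv = F × D_ev = 0.39 × 600 = 234 mg

D_iv = 234 mg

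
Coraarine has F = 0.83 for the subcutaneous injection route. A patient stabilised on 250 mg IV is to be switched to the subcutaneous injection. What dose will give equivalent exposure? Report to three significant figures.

For equal systemic exposure: F × D_ev = D_iv
D_ev = D_iv / F = 250 / 0.83 = 301.205 mg

D_subcutaneous = 301 mg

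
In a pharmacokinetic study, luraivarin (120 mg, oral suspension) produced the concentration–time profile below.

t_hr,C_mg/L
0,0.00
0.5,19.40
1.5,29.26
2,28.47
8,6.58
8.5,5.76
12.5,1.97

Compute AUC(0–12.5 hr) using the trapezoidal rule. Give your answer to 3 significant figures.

Trapezoidal AUC_0→12.5:
  [0→0.5]: (0.00+19.40)/2 × 0.5 = 4.85
  [0.5→1.5]: (19.40+29.26)/2 × 1 = 24.33
  [1.5→2]: (29.26+28.47)/2 × 0.5 = 14.4325
  [2→8]: (28.47+6.58)/2 × 6 = 105.15
  [8→8.5]: (6.58+5.76)/2 × 0.5 = 3.085
  [8.5→12.5]: (5.76+1.97)/2 × 4 = 15.46
  Sum = 167.3075 mg/L·hr

AUC = 167 mg/L·hr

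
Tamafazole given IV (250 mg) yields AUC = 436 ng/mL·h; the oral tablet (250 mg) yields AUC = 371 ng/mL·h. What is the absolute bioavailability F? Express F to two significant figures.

F = (AUC_ev / D_ev) / (AUC_iv / D_iv)
  = (371/250) / (436/250)
  = 1.484 / 1.744 = 0.8509

F = 0.85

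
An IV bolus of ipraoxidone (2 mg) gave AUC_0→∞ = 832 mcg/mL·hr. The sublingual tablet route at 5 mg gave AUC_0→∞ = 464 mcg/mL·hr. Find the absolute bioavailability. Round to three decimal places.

F = 0.223

F = (AUC_ev / D_ev) / (AUC_iv / D_iv)
  = (464/5) / (832/2)
  = 92.8 / 416 = 0.2231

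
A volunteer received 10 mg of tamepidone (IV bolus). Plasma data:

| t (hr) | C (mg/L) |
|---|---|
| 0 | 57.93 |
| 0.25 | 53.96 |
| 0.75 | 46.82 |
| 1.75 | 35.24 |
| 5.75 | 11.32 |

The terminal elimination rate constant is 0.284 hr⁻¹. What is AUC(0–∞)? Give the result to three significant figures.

AUC = 213 mg/L·hr

Trapezoidal AUC_0→5.75:
  [0→0.25]: (57.93+53.96)/2 × 0.25 = 13.98625
  [0.25→0.75]: (53.96+46.82)/2 × 0.5 = 25.195
  [0.75→1.75]: (46.82+35.24)/2 × 1 = 41.03
  [1.75→5.75]: (35.24+11.32)/2 × 4 = 93.12
  Sum = 173.33125 mg/L·hr
Extrapolated tail: C_last / k_e = 11.32 / 0.284 = 39.859
AUC_0→∞ = 173.33125 + 39.859 = 213.19025 mg/L·hr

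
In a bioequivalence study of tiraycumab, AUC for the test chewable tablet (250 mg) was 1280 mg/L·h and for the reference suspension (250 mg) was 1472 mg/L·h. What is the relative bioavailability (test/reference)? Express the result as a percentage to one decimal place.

F_rel = (AUC_test/D_test) / (AUC_ref/D_ref)
      = (1280/250) / (1472/250)
      = 5.12 / 5.888 = 0.8696 = 86.96%

F_rel = 87.0%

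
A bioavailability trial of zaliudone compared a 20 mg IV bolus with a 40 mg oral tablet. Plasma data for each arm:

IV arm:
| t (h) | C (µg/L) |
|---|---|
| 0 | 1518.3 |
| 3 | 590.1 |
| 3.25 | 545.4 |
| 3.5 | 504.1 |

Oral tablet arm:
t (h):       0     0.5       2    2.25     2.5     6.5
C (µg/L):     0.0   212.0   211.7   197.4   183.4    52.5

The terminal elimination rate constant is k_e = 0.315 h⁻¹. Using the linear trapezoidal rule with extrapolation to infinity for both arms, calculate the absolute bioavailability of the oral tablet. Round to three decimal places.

Trapezoidal AUC_0→3.5 (IV):
  [0→3]: (1518.3+590.1)/2 × 3 = 3162.6
  [3→3.25]: (590.1+545.4)/2 × 0.25 = 141.9375
  [3.25→3.5]: (545.4+504.1)/2 × 0.25 = 131.1875
  Sum = 3435.725 µg/L·h
IV tail: 504.1/0.315 = 1600.317; AUC_iv,0→∞ = 3435.725 + 1600.317 = 5036.042 µg/L·h
Trapezoidal AUC_0→6.5 (oral tablet):
  [0→0.5]: (0.0+212.0)/2 × 0.5 = 53.0
  [0.5→2]: (212.0+211.7)/2 × 1.5 = 317.775
  [2→2.25]: (211.7+197.4)/2 × 0.25 = 51.1375
  [2.25→2.5]: (197.4+183.4)/2 × 0.25 = 47.6
  [2.5→6.5]: (183.4+52.5)/2 × 4 = 471.8
  Sum = 941.3125 µg/L·h
oral tablet tail: 52.5/0.315 = 166.667; AUC_ev,0→∞ = 941.3125 + 166.667 = 1107.9795 µg/L·h
F = (AUC_ev/D_ev)/(AUC_iv/D_iv) = (1107.9795/40)/(5036.042/20) = 27.6995/251.8021 = 0.1100

F = 0.110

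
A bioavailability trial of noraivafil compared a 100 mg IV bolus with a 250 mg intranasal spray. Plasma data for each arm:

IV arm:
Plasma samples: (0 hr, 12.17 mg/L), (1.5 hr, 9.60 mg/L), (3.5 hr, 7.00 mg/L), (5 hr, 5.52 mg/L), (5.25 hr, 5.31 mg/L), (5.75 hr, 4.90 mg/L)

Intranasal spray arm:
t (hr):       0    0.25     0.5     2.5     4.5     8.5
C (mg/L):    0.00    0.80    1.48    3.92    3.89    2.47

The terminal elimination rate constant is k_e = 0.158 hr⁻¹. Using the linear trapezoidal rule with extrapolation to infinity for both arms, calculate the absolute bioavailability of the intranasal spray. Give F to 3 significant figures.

Trapezoidal AUC_0→5.75 (IV):
  [0→1.5]: (12.17+9.60)/2 × 1.5 = 16.3275
  [1.5→3.5]: (9.60+7.00)/2 × 2 = 16.6
  [3.5→5]: (7.00+5.52)/2 × 1.5 = 9.39
  [5→5.25]: (5.52+5.31)/2 × 0.25 = 1.35375
  [5.25→5.75]: (5.31+4.90)/2 × 0.5 = 2.5525
  Sum = 46.22375 mg/L·hr
IV tail: 4.90/0.158 = 31.013; AUC_iv,0→∞ = 46.22375 + 31.013 = 77.23675 mg/L·hr
Trapezoidal AUC_0→8.5 (intranasal spray):
  [0→0.25]: (0.00+0.80)/2 × 0.25 = 0.1
  [0.25→0.5]: (0.80+1.48)/2 × 0.25 = 0.285
  [0.5→2.5]: (1.48+3.92)/2 × 2 = 5.4
  [2.5→4.5]: (3.92+3.89)/2 × 2 = 7.81
  [4.5→8.5]: (3.89+2.47)/2 × 4 = 12.72
  Sum = 26.315 mg/L·hr
intranasal spray tail: 2.47/0.158 = 15.633; AUC_ev,0→∞ = 26.315 + 15.633 = 41.948 mg/L·hr
F = (AUC_ev/D_ev)/(AUC_iv/D_iv) = (41.948/250)/(77.23675/100) = 0.167792/0.7723675 = 0.2172

F = 0.217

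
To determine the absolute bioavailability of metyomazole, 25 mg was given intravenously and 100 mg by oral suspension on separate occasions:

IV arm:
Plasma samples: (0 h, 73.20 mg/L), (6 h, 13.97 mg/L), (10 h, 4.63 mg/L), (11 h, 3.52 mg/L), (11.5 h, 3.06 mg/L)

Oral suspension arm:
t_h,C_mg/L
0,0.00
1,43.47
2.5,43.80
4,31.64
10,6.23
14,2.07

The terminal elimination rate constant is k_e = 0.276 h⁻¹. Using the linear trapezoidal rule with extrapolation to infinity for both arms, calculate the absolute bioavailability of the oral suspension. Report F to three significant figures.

F = 0.223

Trapezoidal AUC_0→11.5 (IV):
  [0→6]: (73.20+13.97)/2 × 6 = 261.51
  [6→10]: (13.97+4.63)/2 × 4 = 37.2
  [10→11]: (4.63+3.52)/2 × 1 = 4.075
  [11→11.5]: (3.52+3.06)/2 × 0.5 = 1.645
  Sum = 304.43 mg/L·h
IV tail: 3.06/0.276 = 11.087; AUC_iv,0→∞ = 304.43 + 11.087 = 315.517 mg/L·h
Trapezoidal AUC_0→14 (oral suspension):
  [0→1]: (0.00+43.47)/2 × 1 = 21.735
  [1→2.5]: (43.47+43.80)/2 × 1.5 = 65.4525
  [2.5→4]: (43.80+31.64)/2 × 1.5 = 56.58
  [4→10]: (31.64+6.23)/2 × 6 = 113.61
  [10→14]: (6.23+2.07)/2 × 4 = 16.6
  Sum = 273.9775 mg/L·h
oral suspension tail: 2.07/0.276 = 7.500; AUC_ev,0→∞ = 273.9775 + 7.500 = 281.4775 mg/L·h
F = (AUC_ev/D_ev)/(AUC_iv/D_iv) = (281.4775/100)/(315.517/25) = 2.814775/12.62068 = 0.2230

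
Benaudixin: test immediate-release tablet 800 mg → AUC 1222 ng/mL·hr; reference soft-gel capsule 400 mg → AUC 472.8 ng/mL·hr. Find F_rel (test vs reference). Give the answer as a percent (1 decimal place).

F_rel = 129.2%

F_rel = (AUC_test/D_test) / (AUC_ref/D_ref)
      = (1222/800) / (472.8/400)
      = 1.5275 / 1.182 = 1.2923 = 129.23%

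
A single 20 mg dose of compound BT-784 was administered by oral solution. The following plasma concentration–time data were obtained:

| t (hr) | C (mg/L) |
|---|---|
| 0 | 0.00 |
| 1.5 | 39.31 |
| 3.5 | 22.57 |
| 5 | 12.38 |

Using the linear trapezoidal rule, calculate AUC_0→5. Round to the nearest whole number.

Trapezoidal AUC_0→5:
  [0→1.5]: (0.00+39.31)/2 × 1.5 = 29.4825
  [1.5→3.5]: (39.31+22.57)/2 × 2 = 61.88
  [3.5→5]: (22.57+12.38)/2 × 1.5 = 26.2125
  Sum = 117.575 mg/L·hr

AUC = 118 mg/L·hr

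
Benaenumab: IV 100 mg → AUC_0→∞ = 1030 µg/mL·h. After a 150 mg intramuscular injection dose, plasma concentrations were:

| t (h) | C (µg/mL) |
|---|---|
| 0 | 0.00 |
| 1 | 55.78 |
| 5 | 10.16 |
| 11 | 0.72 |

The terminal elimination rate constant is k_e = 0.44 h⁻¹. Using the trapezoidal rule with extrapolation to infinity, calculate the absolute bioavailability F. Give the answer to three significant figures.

F = 0.126

Trapezoidal AUC_0→11 (intramuscular injection):
  [0→1]: (0.00+55.78)/2 × 1 = 27.89
  [1→5]: (55.78+10.16)/2 × 4 = 131.88
  [5→11]: (10.16+0.72)/2 × 6 = 32.64
  Sum = 192.41 µg/mL·h
Tail: C_last/k_e = 0.72/0.44 = 1.636
AUC_0→∞ (intramuscular injection) = 192.41 + 1.636 = 194.046 µg/mL·h
F = (AUC_ev/D_ev)/(AUC_iv/D_iv) = (194.046/150)/(1030/100) = 1.29364/10.3 = 0.1256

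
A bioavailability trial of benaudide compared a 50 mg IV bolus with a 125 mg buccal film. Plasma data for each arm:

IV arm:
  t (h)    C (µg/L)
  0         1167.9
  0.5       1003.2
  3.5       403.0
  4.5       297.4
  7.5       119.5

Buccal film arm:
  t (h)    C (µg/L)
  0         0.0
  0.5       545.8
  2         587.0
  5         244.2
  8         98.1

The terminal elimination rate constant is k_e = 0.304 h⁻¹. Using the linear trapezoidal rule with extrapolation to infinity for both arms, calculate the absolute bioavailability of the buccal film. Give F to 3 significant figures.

F = 0.305

Trapezoidal AUC_0→7.5 (IV):
  [0→0.5]: (1167.9+1003.2)/2 × 0.5 = 542.775
  [0.5→3.5]: (1003.2+403.0)/2 × 3 = 2109.3
  [3.5→4.5]: (403.0+297.4)/2 × 1 = 350.2
  [4.5→7.5]: (297.4+119.5)/2 × 3 = 625.35
  Sum = 3627.625 µg/L·h
IV tail: 119.5/0.304 = 393.092; AUC_iv,0→∞ = 3627.625 + 393.092 = 4020.717 µg/L·h
Trapezoidal AUC_0→8 (buccal film):
  [0→0.5]: (0.0+545.8)/2 × 0.5 = 136.45
  [0.5→2]: (545.8+587.0)/2 × 1.5 = 849.6
  [2→5]: (587.0+244.2)/2 × 3 = 1246.8
  [5→8]: (244.2+98.1)/2 × 3 = 513.45
  Sum = 2746.3 µg/L·h
buccal film tail: 98.1/0.304 = 322.697; AUC_ev,0→∞ = 2746.3 + 322.697 = 3068.997 µg/L·h
F = (AUC_ev/D_ev)/(AUC_iv/D_iv) = (3068.997/125)/(4020.717/50) = 24.551976/80.41434 = 0.3053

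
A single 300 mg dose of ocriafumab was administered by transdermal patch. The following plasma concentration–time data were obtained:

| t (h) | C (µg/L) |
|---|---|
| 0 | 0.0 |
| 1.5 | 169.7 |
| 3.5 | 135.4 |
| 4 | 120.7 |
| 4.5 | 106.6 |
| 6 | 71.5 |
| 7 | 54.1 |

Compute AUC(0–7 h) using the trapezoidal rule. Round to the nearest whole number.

Trapezoidal AUC_0→7:
  [0→1.5]: (0.0+169.7)/2 × 1.5 = 127.275
  [1.5→3.5]: (169.7+135.4)/2 × 2 = 305.1
  [3.5→4]: (135.4+120.7)/2 × 0.5 = 64.025
  [4→4.5]: (120.7+106.6)/2 × 0.5 = 56.825
  [4.5→6]: (106.6+71.5)/2 × 1.5 = 133.575
  [6→7]: (71.5+54.1)/2 × 1 = 62.8
  Sum = 749.6 µg/L·h

AUC = 750 µg/L·h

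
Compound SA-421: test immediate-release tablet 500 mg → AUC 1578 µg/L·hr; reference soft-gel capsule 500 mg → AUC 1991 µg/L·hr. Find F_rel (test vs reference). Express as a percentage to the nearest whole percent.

F_rel = (AUC_test/D_test) / (AUC_ref/D_ref)
      = (1578/500) / (1991/500)
      = 3.156 / 3.982 = 0.7926 = 79.26%

F_rel = 79%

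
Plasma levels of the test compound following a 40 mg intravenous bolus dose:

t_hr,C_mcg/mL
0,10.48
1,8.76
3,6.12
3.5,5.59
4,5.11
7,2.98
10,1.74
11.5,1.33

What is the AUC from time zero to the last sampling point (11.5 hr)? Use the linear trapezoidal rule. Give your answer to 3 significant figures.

Trapezoidal AUC_0→11.5:
  [0→1]: (10.48+8.76)/2 × 1 = 9.62
  [1→3]: (8.76+6.12)/2 × 2 = 14.88
  [3→3.5]: (6.12+5.59)/2 × 0.5 = 2.9275
  [3.5→4]: (5.59+5.11)/2 × 0.5 = 2.675
  [4→7]: (5.11+2.98)/2 × 3 = 12.135
  [7→10]: (2.98+1.74)/2 × 3 = 7.08
  [10→11.5]: (1.74+1.33)/2 × 1.5 = 2.3025
  Sum = 51.62 mcg/mL·hr

AUC = 51.6 mcg/mL·hr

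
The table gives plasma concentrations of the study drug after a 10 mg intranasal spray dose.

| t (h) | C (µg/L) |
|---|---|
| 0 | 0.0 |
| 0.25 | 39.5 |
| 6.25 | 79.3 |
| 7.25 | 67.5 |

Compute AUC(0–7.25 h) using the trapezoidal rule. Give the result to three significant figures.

AUC = 435 µg/L·h

Trapezoidal AUC_0→7.25:
  [0→0.25]: (0.0+39.5)/2 × 0.25 = 4.9375
  [0.25→6.25]: (39.5+79.3)/2 × 6 = 356.4
  [6.25→7.25]: (79.3+67.5)/2 × 1 = 73.4
  Sum = 434.7375 µg/L·h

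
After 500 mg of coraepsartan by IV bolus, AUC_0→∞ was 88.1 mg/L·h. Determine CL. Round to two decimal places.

CL = Dose_iv / AUC_0→∞
   = 500 / 88.1 = 5.67537 L/h

CL = 5.68 L/h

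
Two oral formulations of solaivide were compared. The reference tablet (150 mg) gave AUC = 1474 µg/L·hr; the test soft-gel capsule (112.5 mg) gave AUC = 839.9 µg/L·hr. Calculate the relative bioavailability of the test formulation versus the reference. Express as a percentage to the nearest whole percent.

F_rel = (AUC_test/D_test) / (AUC_ref/D_ref)
      = (839.9/112.5) / (1474/150)
      = 7.46578 / 9.82667 = 0.7597 = 75.97%

F_rel = 76%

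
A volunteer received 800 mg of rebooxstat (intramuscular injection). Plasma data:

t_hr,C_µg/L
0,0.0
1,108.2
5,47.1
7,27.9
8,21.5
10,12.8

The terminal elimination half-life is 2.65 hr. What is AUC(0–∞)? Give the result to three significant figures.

Trapezoidal AUC_0→10:
  [0→1]: (0.0+108.2)/2 × 1 = 54.1
  [1→5]: (108.2+47.1)/2 × 4 = 310.6
  [5→7]: (47.1+27.9)/2 × 2 = 75.0
  [7→8]: (27.9+21.5)/2 × 1 = 24.7
  [8→10]: (21.5+12.8)/2 × 2 = 34.3
  Sum = 498.7 µg/L·hr
k_e = ln2 / t½ = 0.693147 / 2.65 = 0.2616 hr^-1
Extrapolated tail: C_last / k_e = 12.8 / 0.2616 = 48.930
AUC_0→∞ = 498.7 + 48.930 = 547.63 µg/L·hr

AUC = 548 µg/L·hr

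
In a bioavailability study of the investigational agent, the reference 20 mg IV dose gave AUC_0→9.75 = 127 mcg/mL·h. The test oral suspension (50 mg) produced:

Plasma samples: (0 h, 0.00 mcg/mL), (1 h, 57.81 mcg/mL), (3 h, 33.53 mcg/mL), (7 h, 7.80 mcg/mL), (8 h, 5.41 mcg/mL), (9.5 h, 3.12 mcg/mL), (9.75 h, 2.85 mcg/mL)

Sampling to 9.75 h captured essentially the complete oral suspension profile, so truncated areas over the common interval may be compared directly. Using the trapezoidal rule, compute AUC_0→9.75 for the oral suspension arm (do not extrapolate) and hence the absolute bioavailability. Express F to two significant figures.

F = 0.68

Trapezoidal AUC_0→9.75 (oral suspension):
  [0→1]: (0.00+57.81)/2 × 1 = 28.905
  [1→3]: (57.81+33.53)/2 × 2 = 91.34
  [3→7]: (33.53+7.80)/2 × 4 = 82.66
  [7→8]: (7.80+5.41)/2 × 1 = 6.605
  [8→9.5]: (5.41+3.12)/2 × 1.5 = 6.3975
  [9.5→9.75]: (3.12+2.85)/2 × 0.25 = 0.74625
  Sum = 216.65375 mcg/mL·h
F = (AUC_ev/D_ev)/(AUC_iv/D_iv) = (216.65375/50)/(127/20) = 4.333075/6.35 = 0.6824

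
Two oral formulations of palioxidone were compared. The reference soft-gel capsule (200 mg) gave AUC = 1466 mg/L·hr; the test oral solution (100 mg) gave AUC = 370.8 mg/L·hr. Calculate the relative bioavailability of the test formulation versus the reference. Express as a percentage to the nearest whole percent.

F_rel = 51%

F_rel = (AUC_test/D_test) / (AUC_ref/D_ref)
      = (370.8/100) / (1466/200)
      = 3.708 / 7.33 = 0.5059 = 50.59%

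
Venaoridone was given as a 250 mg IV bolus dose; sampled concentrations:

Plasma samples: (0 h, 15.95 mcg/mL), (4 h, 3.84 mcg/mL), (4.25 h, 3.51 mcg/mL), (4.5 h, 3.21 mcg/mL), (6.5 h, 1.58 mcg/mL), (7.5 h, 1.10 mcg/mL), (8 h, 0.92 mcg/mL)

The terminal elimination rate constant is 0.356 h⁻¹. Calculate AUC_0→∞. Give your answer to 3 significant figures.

AUC = 50.6 mcg/mL·h

Trapezoidal AUC_0→8:
  [0→4]: (15.95+3.84)/2 × 4 = 39.58
  [4→4.25]: (3.84+3.51)/2 × 0.25 = 0.91875
  [4.25→4.5]: (3.51+3.21)/2 × 0.25 = 0.84
  [4.5→6.5]: (3.21+1.58)/2 × 2 = 4.79
  [6.5→7.5]: (1.58+1.10)/2 × 1 = 1.34
  [7.5→8]: (1.10+0.92)/2 × 0.5 = 0.505
  Sum = 47.97375 mcg/mL·h
Extrapolated tail: C_last / k_e = 0.92 / 0.356 = 2.584
AUC_0→∞ = 47.97375 + 2.584 = 50.55775 mcg/mL·h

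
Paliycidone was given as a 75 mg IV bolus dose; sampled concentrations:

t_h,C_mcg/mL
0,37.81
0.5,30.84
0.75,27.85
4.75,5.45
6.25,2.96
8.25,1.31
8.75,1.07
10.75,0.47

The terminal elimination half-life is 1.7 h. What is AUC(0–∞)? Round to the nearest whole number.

AUC = 105 mcg/mL·h

Trapezoidal AUC_0→10.75:
  [0→0.5]: (37.81+30.84)/2 × 0.5 = 17.1625
  [0.5→0.75]: (30.84+27.85)/2 × 0.25 = 7.33625
  [0.75→4.75]: (27.85+5.45)/2 × 4 = 66.6
  [4.75→6.25]: (5.45+2.96)/2 × 1.5 = 6.3075
  [6.25→8.25]: (2.96+1.31)/2 × 2 = 4.27
  [8.25→8.75]: (1.31+1.07)/2 × 0.5 = 0.595
  [8.75→10.75]: (1.07+0.47)/2 × 2 = 1.54
  Sum = 103.81125 mcg/mL·h
k_e = ln2 / t½ = 0.693147 / 1.7 = 0.4077 h^-1
Extrapolated tail: C_last / k_e = 0.47 / 0.4077 = 1.153
AUC_0→∞ = 103.81125 + 1.153 = 104.96425 mcg/mL·h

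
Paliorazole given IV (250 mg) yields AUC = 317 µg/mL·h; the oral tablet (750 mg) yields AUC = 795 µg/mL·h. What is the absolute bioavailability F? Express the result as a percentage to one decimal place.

F = 83.6%

F = (AUC_ev / D_ev) / (AUC_iv / D_iv)
  = (795/750) / (317/250)
  = 1.06 / 1.268 = 0.8360
  = 83.60%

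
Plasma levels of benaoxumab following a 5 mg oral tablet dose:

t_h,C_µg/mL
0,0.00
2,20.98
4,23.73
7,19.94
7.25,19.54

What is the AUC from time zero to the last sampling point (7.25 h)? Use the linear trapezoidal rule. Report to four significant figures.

AUC = 136.1 µg/mL·h

Trapezoidal AUC_0→7.25:
  [0→2]: (0.00+20.98)/2 × 2 = 20.98
  [2→4]: (20.98+23.73)/2 × 2 = 44.71
  [4→7]: (23.73+19.94)/2 × 3 = 65.505
  [7→7.25]: (19.94+19.54)/2 × 0.25 = 4.935
  Sum = 136.13 µg/mL·h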